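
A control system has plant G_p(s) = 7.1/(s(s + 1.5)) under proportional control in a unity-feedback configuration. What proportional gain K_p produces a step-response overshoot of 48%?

From %OS = 100·exp(−πζ/√(1−ζ²)) = 48%, ζ = −ln(0.48)/√(π²+ln²(0.48)) = 0.2275.
Characteristic equation s² + 1.5s + 7.1K_p = 0 gives ζ = 1.5/(2√(7.1K_p)).
Setting ζ = 0.2275: √(7.1K_p) = 1.5/(2·0.2275) = 3.297, so K_p = 10.87/7.1 = 1.53.

K_p = 1.53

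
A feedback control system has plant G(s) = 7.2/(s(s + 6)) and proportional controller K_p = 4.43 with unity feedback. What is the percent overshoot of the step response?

From 1 + K_pG(s) = 0: s² + 6s + 31.9 = 0 ⇒ ω_n = 5.648, ζ = 0.5312.
%OS = 100·exp(−πζ/√(1−ζ²)) = 100·exp(−π·0.5312/√0.7178) = 14%.

14%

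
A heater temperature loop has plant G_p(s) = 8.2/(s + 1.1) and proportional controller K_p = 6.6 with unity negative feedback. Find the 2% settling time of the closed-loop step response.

T_s ≈ 0.0724 s

Closed-loop transfer function: T(s) = K_p·G_p(s)/(1 + K_p·G_p(s)) = 54.12/(s + 1.1 + 54.12) = 54.12/(s + 55.22).
Time constant τ = 1/55.22 = 0.01811 s, so the 2% settling time is about 4τ = 0.0724 s.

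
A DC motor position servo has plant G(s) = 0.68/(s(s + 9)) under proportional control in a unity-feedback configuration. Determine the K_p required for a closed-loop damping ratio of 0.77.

K_p = 50.2

Closed-loop characteristic equation: s² + 9s + K_p·0.68 = 0.
So ω_n = √(0.68K_p) and 2ζω_n = 9, giving ζ = 9/(2√(0.68K_p)).
Setting ζ = 0.77: √(0.68K_p) = 9/(2·0.77) = 5.844, so K_p = 34.15/0.68 = 50.2.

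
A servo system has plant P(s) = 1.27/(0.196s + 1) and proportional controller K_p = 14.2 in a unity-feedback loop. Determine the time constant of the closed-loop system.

Closed loop: T(s) = K_p·P/(1+K_p·P) = 18.03/(0.196s + 1 + 18.03), with pole at s = −(1 + 18.03)/0.196 = −97.11.
Closed-loop time constant τ = 1/97.11 = 0.0103 s.

τ = 0.0103 s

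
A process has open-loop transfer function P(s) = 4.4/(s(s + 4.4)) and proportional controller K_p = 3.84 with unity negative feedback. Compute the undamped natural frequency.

ω_n = 4.11 rad/s

1 + K_p·P(s) = 0 gives s² + 4.4s + 16.9 = 0.
So ω_n² = 16.9 ⇒ ω_n = 4.11 rad/s, and ζ = 4.4/(2ω_n) = 0.535.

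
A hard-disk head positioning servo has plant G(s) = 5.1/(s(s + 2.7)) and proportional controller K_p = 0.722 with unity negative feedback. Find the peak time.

From 1 + K_pG(s) = 0: s² + 2.7s + 3.682 = 0 ⇒ ω_n = 1.919, ζ = 0.7035.
Damped frequency ω_d = ω_n√(1−ζ²) = 1.364 rad/s, so peak time T_p = π/ω_d = 2.3 s.

T_p = 2.3 s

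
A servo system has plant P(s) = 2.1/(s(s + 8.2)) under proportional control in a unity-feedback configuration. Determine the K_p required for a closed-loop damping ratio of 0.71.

Closed-loop characteristic equation: s² + 8.2s + K_p·2.1 = 0.
So ω_n = √(2.1K_p) and 2ζω_n = 8.2, giving ζ = 8.2/(2√(2.1K_p)).
Setting ζ = 0.71: √(2.1K_p) = 8.2/(2·0.71) = 5.775, so K_p = 33.35/2.1 = 15.9.

K_p = 15.9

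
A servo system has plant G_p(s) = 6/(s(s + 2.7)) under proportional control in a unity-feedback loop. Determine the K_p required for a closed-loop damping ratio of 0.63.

Closed-loop characteristic equation: s² + 2.7s + K_p·6 = 0.
So ω_n = √(6K_p) and 2ζω_n = 2.7, giving ζ = 2.7/(2√(6K_p)).
Setting ζ = 0.63: √(6K_p) = 2.7/(2·0.63) = 2.143, so K_p = 4.592/6 = 0.765.

K_p = 0.765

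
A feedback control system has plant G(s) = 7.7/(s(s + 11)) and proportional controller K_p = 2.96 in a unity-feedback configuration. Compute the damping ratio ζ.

1 + K_p·G(s) = 0 gives s² + 11s + 22.79 = 0.
Matching s² + 2ζω_n s + ω_n²: ω_n = √22.79 = 4.774 rad/s and 2ζω_n = 11, so ζ = 11/(2·4.774) = 1.15.

ζ = 1.15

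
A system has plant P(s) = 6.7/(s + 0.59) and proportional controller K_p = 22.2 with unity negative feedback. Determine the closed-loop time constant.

τ = 0.0067 s

Closed-loop transfer function: T(s) = K_p·P(s)/(1 + K_p·P(s)) = 148.7/(s + 0.59 + 148.7) = 148.7/(s + 149.3).
Time constant τ = 1/149.3 = 0.0067 s.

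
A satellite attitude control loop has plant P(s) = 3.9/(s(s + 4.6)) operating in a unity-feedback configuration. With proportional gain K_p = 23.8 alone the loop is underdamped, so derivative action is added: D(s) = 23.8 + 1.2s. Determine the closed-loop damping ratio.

ζ = 0.482

Forward path: (23.8 + 1.2s)·3.9/(s(s+4.6)). The closed-loop characteristic equation is s² + (4.6 + 3.9·1.2)s + 3.9·23.8 = 0.
That is s² + 9.28s + 92.82 = 0, so ω_n = 9.634 rad/s and ζ = 9.28/(2·9.634) = 0.4816.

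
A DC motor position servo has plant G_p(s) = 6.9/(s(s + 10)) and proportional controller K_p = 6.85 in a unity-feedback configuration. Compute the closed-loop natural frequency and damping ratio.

1 + K_p·G_p(s) = 0 gives s² + 10s + 47.27 = 0.
Matching s² + 2ζω_n s + ω_n²: ω_n = √47.27 = 6.875 rad/s and 2ζω_n = 10, so ζ = 10/(2·6.875) = 0.727.

ω_n = 6.87 rad/s, ζ = 0.727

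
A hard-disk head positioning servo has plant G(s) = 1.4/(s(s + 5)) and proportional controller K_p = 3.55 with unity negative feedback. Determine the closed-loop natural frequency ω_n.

ω_n = 2.23 rad/s

1 + K_p·G(s) = 0 gives s² + 5s + 4.97 = 0.
So ω_n² = 4.97 ⇒ ω_n = 2.229 rad/s, and ζ = 5/(2ω_n) = 1.12.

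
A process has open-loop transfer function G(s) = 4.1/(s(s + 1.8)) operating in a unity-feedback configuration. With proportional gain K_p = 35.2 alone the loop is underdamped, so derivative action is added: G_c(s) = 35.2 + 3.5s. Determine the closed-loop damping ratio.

Forward path: (35.2 + 3.5s)·4.1/(s(s+1.8)). The closed-loop characteristic equation is s² + (1.8 + 4.1·3.5)s + 4.1·35.2 = 0.
That is s² + 16.15s + 144.3 = 0, so ω_n = 12.01 rad/s and ζ = 16.15/(2·12.01) = 0.6722.

ζ = 0.672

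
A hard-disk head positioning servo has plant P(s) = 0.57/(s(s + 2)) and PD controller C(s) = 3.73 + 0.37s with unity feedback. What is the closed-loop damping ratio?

Forward path: (3.73 + 0.37s)·0.57/(s(s+2)). The closed-loop characteristic equation is s² + (2 + 0.57·0.37)s + 0.57·3.73 = 0.
That is s² + 2.211s + 2.126 = 0, so ω_n = 1.458 rad/s and ζ = 2.211/(2·1.458) = 0.7581.

ζ = 0.758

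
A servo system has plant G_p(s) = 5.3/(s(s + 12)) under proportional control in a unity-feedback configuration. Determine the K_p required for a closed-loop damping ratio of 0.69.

K_p = 14.3

Closed-loop characteristic equation: s² + 12s + K_p·5.3 = 0.
So ω_n = √(5.3K_p) and 2ζω_n = 12, giving ζ = 12/(2√(5.3K_p)).
Setting ζ = 0.69: √(5.3K_p) = 12/(2·0.69) = 8.696, so K_p = 75.61/5.3 = 14.3.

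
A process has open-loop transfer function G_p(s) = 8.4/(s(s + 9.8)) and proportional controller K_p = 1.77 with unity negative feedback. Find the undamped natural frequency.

With unity feedback the closed-loop characteristic equation is s² + 9.8s + 1.77·8.4 = s² + 9.8s + 14.87 = 0.
Matching s² + 2ζω_n s + ω_n²: ω_n = √14.87 = 3.856 rad/s and 2ζω_n = 9.8, so ζ = 9.8/(2·3.856) = 1.27.

ω_n = 3.86 rad/s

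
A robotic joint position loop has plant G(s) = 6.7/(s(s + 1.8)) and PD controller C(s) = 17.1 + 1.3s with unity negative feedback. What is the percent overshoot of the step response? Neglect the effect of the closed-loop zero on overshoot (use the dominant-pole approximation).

17%

Forward path: (17.1 + 1.3s)·6.7/(s(s+1.8)). The closed-loop characteristic equation is s² + (1.8 + 6.7·1.3)s + 6.7·17.1 = 0.
That is s² + 10.51s + 114.6 = 0, so ω_n = 10.7 rad/s and ζ = 10.51/(2·10.7) = 0.4909.
%OS = 100·exp(−πζ/√(1−ζ²)) = 17%.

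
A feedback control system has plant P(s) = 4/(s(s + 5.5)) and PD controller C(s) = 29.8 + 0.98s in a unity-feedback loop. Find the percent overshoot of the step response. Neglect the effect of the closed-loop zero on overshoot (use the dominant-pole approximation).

22.3%

Forward path: (29.8 + 0.98s)·4/(s(s+5.5)). The closed-loop characteristic equation is s² + (5.5 + 4·0.98)s + 4·29.8 = 0.
That is s² + 9.42s + 119.2 = 0, so ω_n = 10.92 rad/s and ζ = 9.42/(2·10.92) = 0.4314.
%OS = 100·exp(−πζ/√(1−ζ²)) = 22.3%.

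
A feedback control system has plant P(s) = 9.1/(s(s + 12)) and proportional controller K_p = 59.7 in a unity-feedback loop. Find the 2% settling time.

The closed-loop denominator s² + 12s + 543.3 gives ω_n = √543.3 = 23.31 and ζ = 12/(2ω_n) = 0.2574.
2% settling time T_s ≈ 4/(ζω_n) = 4/6 = 0.667 s.

T_s ≈ 0.667 s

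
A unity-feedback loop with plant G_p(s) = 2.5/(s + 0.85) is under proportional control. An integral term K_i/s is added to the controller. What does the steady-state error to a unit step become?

The integrator makes K_pos = lim_{s→0} C(s)G(s) infinite, so e_ss = 1/(1+K_pos) = 0.

0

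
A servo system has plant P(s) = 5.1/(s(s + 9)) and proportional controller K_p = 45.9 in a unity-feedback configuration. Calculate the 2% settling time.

T_s ≈ 0.889 s

From 1 + K_pP(s) = 0: s² + 9s + 234.1 = 0 ⇒ ω_n = 15.3, ζ = 0.2941.
2% settling time T_s ≈ 4/(ζω_n) = 4/4.5 = 0.889 s.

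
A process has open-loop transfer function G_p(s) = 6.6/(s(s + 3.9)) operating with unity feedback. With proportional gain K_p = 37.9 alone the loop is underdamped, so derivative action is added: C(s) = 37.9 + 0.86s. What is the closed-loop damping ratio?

Forward path: (37.9 + 0.86s)·6.6/(s(s+3.9)). The closed-loop characteristic equation is s² + (3.9 + 6.6·0.86)s + 6.6·37.9 = 0.
That is s² + 9.576s + 250.1 = 0, so ω_n = 15.82 rad/s and ζ = 9.576/(2·15.82) = 0.3027.

ζ = 0.303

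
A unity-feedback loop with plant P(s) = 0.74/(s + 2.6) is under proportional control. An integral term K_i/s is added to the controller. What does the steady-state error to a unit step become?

The integrator makes K_pos = lim_{s→0} C(s)G(s) infinite, so e_ss = 1/(1+K_pos) = 0.

0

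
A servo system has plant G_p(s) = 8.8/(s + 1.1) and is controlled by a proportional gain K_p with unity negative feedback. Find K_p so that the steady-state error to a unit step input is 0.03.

For a type-0 loop with proportional control, e_ss = 1/(1 + K_p·G_p(0)).
G_p(0) = 8. Require 1/(1 + K_p·8) = 0.03, so 1 + 8·K_p = 33.33.
K_p = (33.33 − 1)/8 = 4.04.

K_p = 4.04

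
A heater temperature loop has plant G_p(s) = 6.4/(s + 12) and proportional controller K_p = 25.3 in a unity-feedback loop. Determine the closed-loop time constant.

Closed-loop transfer function: T(s) = K_p·G_p(s)/(1 + K_p·G_p(s)) = 161.9/(s + 12 + 161.9) = 161.9/(s + 173.9).
Time constant τ = 1/173.9 = 0.00575 s.

τ = 0.00575 s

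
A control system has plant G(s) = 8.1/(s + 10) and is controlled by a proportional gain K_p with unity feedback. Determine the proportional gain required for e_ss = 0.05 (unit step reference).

Steady-state error for a unit step on this type-0 loop is 1/(1 + K_p·G(0)).
G(0) = 0.81. Require 1/(1 + K_p·0.81) = 0.05, so 1 + 0.81·K_p = 20.
K_p = (20 − 1)/0.81 = 23.5.

K_p = 23.5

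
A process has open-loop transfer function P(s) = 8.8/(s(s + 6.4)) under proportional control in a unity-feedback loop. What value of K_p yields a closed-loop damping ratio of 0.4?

Closed-loop characteristic equation: s² + 6.4s + K_p·8.8 = 0.
So ω_n = √(8.8K_p) and 2ζω_n = 6.4, giving ζ = 6.4/(2√(8.8K_p)).
Setting ζ = 0.4: √(8.8K_p) = 6.4/(2·0.4) = 8, so K_p = 64/8.8 = 7.27.

K_p = 7.27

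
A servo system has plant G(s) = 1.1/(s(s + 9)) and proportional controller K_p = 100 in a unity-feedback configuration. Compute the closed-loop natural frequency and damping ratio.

ω_n = 10.5 rad/s, ζ = 0.429

With unity feedback the closed-loop characteristic equation is s² + 9s + 100·1.1 = s² + 9s + 110 = 0.
So ω_n² = 110 ⇒ ω_n = 10.49 rad/s, and ζ = 9/(2ω_n) = 0.429.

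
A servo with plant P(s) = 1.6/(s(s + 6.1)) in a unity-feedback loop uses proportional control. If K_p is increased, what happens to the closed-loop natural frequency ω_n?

increase

ω_n = √(1.6·K_p), which grows with K_p.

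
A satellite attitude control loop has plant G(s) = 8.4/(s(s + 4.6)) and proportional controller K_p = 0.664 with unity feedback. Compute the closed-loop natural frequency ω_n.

ω_n = 2.36 rad/s

1 + K_p·G(s) = 0 gives s² + 4.6s + 5.578 = 0.
Matching s² + 2ζω_n s + ω_n²: ω_n = √5.578 = 2.362 rad/s and 2ζω_n = 4.6, so ζ = 4.6/(2·2.362) = 0.974.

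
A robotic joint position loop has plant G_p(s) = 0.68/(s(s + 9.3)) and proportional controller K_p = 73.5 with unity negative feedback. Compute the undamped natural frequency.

ω_n = 7.07 rad/s

The closed-loop denominator is s(s+9.3) + 73.5·0.68 = s² + 9.3s + 49.98.
So ω_n² = 49.98 ⇒ ω_n = 7.07 rad/s, and ζ = 9.3/(2ω_n) = 0.658.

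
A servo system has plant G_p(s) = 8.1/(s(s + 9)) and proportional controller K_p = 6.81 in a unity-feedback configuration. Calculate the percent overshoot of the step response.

9.14%

From 1 + K_pG_p(s) = 0: s² + 9s + 55.16 = 0 ⇒ ω_n = 7.427, ζ = 0.6059.
%OS = 100·exp(−πζ/√(1−ζ²)) = 100·exp(−π·0.6059/√0.6329) = 9.14%.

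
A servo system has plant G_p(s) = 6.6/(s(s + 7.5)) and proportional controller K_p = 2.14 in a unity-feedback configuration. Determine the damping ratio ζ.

ζ = 0.998

1 + K_p·G_p(s) = 0 gives s² + 7.5s + 14.12 = 0.
So ω_n² = 14.12 ⇒ ω_n = 3.758 rad/s, and ζ = 7.5/(2ω_n) = 0.998.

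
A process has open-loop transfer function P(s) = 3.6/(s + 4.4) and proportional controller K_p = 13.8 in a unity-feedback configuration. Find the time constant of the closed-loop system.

Closed-loop transfer function: T(s) = K_p·P(s)/(1 + K_p·P(s)) = 49.68/(s + 4.4 + 49.68) = 49.68/(s + 54.08).
Time constant τ = 1/54.08 = 0.0185 s.

τ = 0.0185 s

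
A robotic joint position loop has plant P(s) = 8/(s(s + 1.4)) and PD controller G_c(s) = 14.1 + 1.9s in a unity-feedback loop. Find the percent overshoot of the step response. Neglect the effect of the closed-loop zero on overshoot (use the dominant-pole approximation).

Forward path: (14.1 + 1.9s)·8/(s(s+1.4)). The closed-loop characteristic equation is s² + (1.4 + 8·1.9)s + 8·14.1 = 0.
That is s² + 16.6s + 112.8 = 0, so ω_n = 10.62 rad/s and ζ = 16.6/(2·10.62) = 0.7815.
%OS = 100·exp(−πζ/√(1−ζ²)) = 1.95%.

1.95%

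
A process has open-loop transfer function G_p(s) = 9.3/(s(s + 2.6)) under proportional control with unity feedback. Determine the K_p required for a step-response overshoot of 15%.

K_p = 0.68

From %OS = 100·exp(−πζ/√(1−ζ²)) = 15%, ζ = −ln(0.15)/√(π²+ln²(0.15)) = 0.5169.
Characteristic equation s² + 2.6s + 9.3K_p = 0 gives ζ = 2.6/(2√(9.3K_p)).
Setting ζ = 0.5169: √(9.3K_p) = 2.6/(2·0.5169) = 2.515, so K_p = 6.324/9.3 = 0.68.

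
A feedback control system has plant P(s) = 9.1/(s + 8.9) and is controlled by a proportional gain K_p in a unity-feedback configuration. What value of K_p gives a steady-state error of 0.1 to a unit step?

K_p = 8.8

The loop is type 0, so e_ss(step) = 1/(1 + K_pos) with K_pos = K_p·P(0).
P(0) = 1.022. Require 1/(1 + K_p·1.022) = 0.1, so 1 + 1.022·K_p = 10.
K_p = (10 − 1)/1.022 = 8.8.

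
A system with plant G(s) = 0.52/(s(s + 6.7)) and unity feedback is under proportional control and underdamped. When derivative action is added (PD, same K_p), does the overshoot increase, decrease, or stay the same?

decrease

The derivative term adds K·K_d to the s-coefficient of the characteristic equation, raising 2ζω_n while ω_n is unchanged; ζ increases, so overshoot decreases.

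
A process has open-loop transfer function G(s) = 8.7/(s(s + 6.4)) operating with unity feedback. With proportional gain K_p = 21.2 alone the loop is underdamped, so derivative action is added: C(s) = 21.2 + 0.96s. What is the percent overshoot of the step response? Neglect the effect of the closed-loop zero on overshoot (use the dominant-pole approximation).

Forward path: (21.2 + 0.96s)·8.7/(s(s+6.4)). The closed-loop characteristic equation is s² + (6.4 + 8.7·0.96)s + 8.7·21.2 = 0.
That is s² + 14.75s + 184.4 = 0, so ω_n = 13.58 rad/s and ζ = 14.75/(2·13.58) = 0.5431.
%OS = 100·exp(−πζ/√(1−ζ²)) = 13.1%.

13.1%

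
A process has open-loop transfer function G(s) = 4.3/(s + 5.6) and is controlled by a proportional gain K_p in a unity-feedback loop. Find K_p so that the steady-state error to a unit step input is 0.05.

The loop is type 0, so e_ss(step) = 1/(1 + K_pos) with K_pos = K_p·G(0).
G(0) = 0.7679. Require 1/(1 + K_p·0.7679) = 0.05, so 1 + 0.7679·K_p = 20.
K_p = (20 − 1)/0.7679 = 24.7.

K_p = 24.7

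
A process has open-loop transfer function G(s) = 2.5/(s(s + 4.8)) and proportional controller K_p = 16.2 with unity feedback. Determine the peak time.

T_p = 0.533 s

From 1 + K_pG(s) = 0: s² + 4.8s + 40.5 = 0 ⇒ ω_n = 6.364, ζ = 0.3771.
Damped frequency ω_d = ω_n√(1−ζ²) = 5.894 rad/s, so peak time T_p = π/ω_d = 0.533 s.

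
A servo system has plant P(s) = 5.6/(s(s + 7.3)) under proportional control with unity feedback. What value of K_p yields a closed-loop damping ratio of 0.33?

Closed-loop characteristic equation: s² + 7.3s + K_p·5.6 = 0.
So ω_n = √(5.6K_p) and 2ζω_n = 7.3, giving ζ = 7.3/(2√(5.6K_p)).
Setting ζ = 0.33: √(5.6K_p) = 7.3/(2·0.33) = 11.06, so K_p = 122.3/5.6 = 21.8.

K_p = 21.8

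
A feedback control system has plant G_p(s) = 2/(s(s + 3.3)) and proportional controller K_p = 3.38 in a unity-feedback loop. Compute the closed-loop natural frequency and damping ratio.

ω_n = 2.6 rad/s, ζ = 0.635

The closed-loop denominator is s(s+3.3) + 3.38·2 = s² + 3.3s + 6.76.
So ω_n² = 6.76 ⇒ ω_n = 2.6 rad/s, and ζ = 3.3/(2ω_n) = 0.635.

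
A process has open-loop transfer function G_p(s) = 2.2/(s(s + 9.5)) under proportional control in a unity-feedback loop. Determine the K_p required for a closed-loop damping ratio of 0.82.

K_p = 15.3

Closed-loop characteristic equation: s² + 9.5s + K_p·2.2 = 0.
So ω_n = √(2.2K_p) and 2ζω_n = 9.5, giving ζ = 9.5/(2√(2.2K_p)).
Setting ζ = 0.82: √(2.2K_p) = 9.5/(2·0.82) = 5.793, so K_p = 33.56/2.2 = 15.3.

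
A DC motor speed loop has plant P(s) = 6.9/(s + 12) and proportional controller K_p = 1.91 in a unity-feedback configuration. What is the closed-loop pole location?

Closed-loop transfer function: T(s) = K_p·P(s)/(1 + K_p·P(s)) = 13.18/(s + 12 + 13.18) = 13.18/(s + 25.18).
The closed-loop pole is at s = −25.18.

s = -25.18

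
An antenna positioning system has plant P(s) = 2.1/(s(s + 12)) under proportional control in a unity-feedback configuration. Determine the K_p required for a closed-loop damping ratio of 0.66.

Closed-loop characteristic equation: s² + 12s + K_p·2.1 = 0.
So ω_n = √(2.1K_p) and 2ζω_n = 12, giving ζ = 12/(2√(2.1K_p)).
Setting ζ = 0.66: √(2.1K_p) = 12/(2·0.66) = 9.091, so K_p = 82.64/2.1 = 39.4.

K_p = 39.4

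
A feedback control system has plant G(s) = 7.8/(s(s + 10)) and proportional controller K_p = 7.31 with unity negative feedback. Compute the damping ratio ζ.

ζ = 0.662

With unity feedback the closed-loop characteristic equation is s² + 10s + 7.31·7.8 = s² + 10s + 57.02 = 0.
So ω_n² = 57.02 ⇒ ω_n = 7.551 rad/s, and ζ = 10/(2ω_n) = 0.662.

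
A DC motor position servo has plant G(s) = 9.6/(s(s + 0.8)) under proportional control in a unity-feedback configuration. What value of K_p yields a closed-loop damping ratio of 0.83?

Closed-loop characteristic equation: s² + 0.8s + K_p·9.6 = 0.
So ω_n = √(9.6K_p) and 2ζω_n = 0.8, giving ζ = 0.8/(2√(9.6K_p)).
Setting ζ = 0.83: √(9.6K_p) = 0.8/(2·0.83) = 0.4819, so K_p = 0.2323/9.6 = 0.0242.

K_p = 0.0242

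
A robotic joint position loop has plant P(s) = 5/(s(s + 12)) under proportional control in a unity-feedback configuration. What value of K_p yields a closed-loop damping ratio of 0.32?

Closed-loop characteristic equation: s² + 12s + K_p·5 = 0.
So ω_n = √(5K_p) and 2ζω_n = 12, giving ζ = 12/(2√(5K_p)).
Setting ζ = 0.32: √(5K_p) = 12/(2·0.32) = 18.75, so K_p = 351.6/5 = 70.3.

K_p = 70.3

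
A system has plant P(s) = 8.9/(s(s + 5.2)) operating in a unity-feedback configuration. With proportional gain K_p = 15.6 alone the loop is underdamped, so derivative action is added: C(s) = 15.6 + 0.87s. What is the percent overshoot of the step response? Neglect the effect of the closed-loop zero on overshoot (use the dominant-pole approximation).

Forward path: (15.6 + 0.87s)·8.9/(s(s+5.2)). The closed-loop characteristic equation is s² + (5.2 + 8.9·0.87)s + 8.9·15.6 = 0.
That is s² + 12.94s + 138.8 = 0, so ω_n = 11.78 rad/s and ζ = 12.94/(2·11.78) = 0.5492.
%OS = 100·exp(−πζ/√(1−ζ²)) = 12.7%.

12.7%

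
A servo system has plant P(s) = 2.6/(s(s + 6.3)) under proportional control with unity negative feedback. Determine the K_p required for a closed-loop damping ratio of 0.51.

K_p = 14.7

Closed-loop characteristic equation: s² + 6.3s + K_p·2.6 = 0.
So ω_n = √(2.6K_p) and 2ζω_n = 6.3, giving ζ = 6.3/(2√(2.6K_p)).
Setting ζ = 0.51: √(2.6K_p) = 6.3/(2·0.51) = 6.176, so K_p = 38.15/2.6 = 14.7.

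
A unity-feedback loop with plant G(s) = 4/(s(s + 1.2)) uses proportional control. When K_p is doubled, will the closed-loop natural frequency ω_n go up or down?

ω_n = √(4·K_p), which grows with K_p.

increase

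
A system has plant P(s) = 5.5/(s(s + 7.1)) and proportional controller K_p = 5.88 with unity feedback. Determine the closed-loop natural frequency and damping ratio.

1 + K_p·P(s) = 0 gives s² + 7.1s + 32.34 = 0.
Matching s² + 2ζω_n s + ω_n²: ω_n = √32.34 = 5.687 rad/s and 2ζω_n = 7.1, so ζ = 7.1/(2·5.687) = 0.624.

ω_n = 5.69 rad/s, ζ = 0.624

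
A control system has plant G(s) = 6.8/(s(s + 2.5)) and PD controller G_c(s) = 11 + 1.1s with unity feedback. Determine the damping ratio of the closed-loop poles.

Forward path: (11 + 1.1s)·6.8/(s(s+2.5)). The closed-loop characteristic equation is s² + (2.5 + 6.8·1.1)s + 6.8·11 = 0.
That is s² + 9.98s + 74.8 = 0, so ω_n = 8.649 rad/s and ζ = 9.98/(2·8.649) = 0.577.

ζ = 0.577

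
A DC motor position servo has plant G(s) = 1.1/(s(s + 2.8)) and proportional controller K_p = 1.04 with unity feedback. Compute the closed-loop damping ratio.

ζ = 1.31

With unity feedback the closed-loop characteristic equation is s² + 2.8s + 1.04·1.1 = s² + 2.8s + 1.144 = 0.
Matching s² + 2ζω_n s + ω_n²: ω_n = √1.144 = 1.07 rad/s and 2ζω_n = 2.8, so ζ = 2.8/(2·1.07) = 1.31.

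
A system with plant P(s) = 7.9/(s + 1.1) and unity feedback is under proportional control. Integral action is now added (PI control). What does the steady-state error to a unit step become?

The integrator makes K_pos = lim_{s→0} C(s)G(s) infinite, so e_ss = 1/(1+K_pos) = 0.

0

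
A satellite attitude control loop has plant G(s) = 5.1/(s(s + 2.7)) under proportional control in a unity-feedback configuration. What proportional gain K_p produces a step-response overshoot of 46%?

K_p = 6.21

From %OS = 100·exp(−πζ/√(1−ζ²)) = 46%, ζ = −ln(0.46)/√(π²+ln²(0.46)) = 0.24.
Characteristic equation s² + 2.7s + 5.1K_p = 0 gives ζ = 2.7/(2√(5.1K_p)).
Setting ζ = 0.24: √(5.1K_p) = 2.7/(2·0.24) = 5.626, so K_p = 31.65/5.1 = 6.21.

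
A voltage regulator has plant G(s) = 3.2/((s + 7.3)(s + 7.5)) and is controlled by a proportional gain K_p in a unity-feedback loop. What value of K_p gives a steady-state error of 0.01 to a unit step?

For a type-0 loop with proportional control, e_ss = 1/(1 + K_p·G(0)).
G(0) = 0.05845. Require 1/(1 + K_p·0.05845) = 0.01, so 1 + 0.05845·K_p = 100.
K_p = (100 − 1)/0.05845 = 1690.

K_p = 1690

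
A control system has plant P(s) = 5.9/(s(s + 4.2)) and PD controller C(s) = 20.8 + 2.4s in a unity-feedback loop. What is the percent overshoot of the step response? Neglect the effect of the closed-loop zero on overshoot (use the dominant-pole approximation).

Forward path: (20.8 + 2.4s)·5.9/(s(s+4.2)). The closed-loop characteristic equation is s² + (4.2 + 5.9·2.4)s + 5.9·20.8 = 0.
That is s² + 18.36s + 122.7 = 0, so ω_n = 11.08 rad/s and ζ = 18.36/(2·11.08) = 0.8287.
%OS = 100·exp(−πζ/√(1−ζ²)) = 0.955%.

0.955%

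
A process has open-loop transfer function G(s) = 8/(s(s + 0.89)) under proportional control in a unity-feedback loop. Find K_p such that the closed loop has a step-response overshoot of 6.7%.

From %OS = 100·exp(−πζ/√(1−ζ²)) = 6.7%, ζ = −ln(0.067)/√(π²+ln²(0.067)) = 0.6522.
Characteristic equation s² + 0.89s + 8K_p = 0 gives ζ = 0.89/(2√(8K_p)).
Setting ζ = 0.6522: √(8K_p) = 0.89/(2·0.6522) = 0.6823, so K_p = 0.4655/8 = 0.0582.

K_p = 0.0582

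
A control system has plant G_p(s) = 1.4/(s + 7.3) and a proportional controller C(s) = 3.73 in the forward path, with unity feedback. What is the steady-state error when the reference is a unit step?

The loop is type 0. Static position error constant K_pos = C(0)·G_p(0) = 3.73·0.1918 = 0.7153.
Steady-state error to a unit step: e_ss = 1/(1+K_pos) = 1/1.715 = 0.583.

0.583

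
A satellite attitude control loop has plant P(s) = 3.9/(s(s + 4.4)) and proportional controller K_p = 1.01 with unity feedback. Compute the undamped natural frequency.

With unity feedback the closed-loop characteristic equation is s² + 4.4s + 1.01·3.9 = s² + 4.4s + 3.939 = 0.
Matching s² + 2ζω_n s + ω_n²: ω_n = √3.939 = 1.985 rad/s and 2ζω_n = 4.4, so ζ = 4.4/(2·1.985) = 1.11.

ω_n = 1.98 rad/s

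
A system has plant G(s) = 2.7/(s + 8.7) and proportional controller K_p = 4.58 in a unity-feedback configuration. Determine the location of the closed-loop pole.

s = -21.07

Closed-loop transfer function: T(s) = K_p·G(s)/(1 + K_p·G(s)) = 12.37/(s + 8.7 + 12.37) = 12.37/(s + 21.07).
The closed-loop pole is at s = −21.07.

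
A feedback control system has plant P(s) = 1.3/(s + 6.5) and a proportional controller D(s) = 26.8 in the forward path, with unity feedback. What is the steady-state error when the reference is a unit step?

The loop is type 0. Static position error constant K_pos = D(0)·P(0) = 26.8·0.2 = 5.36.
Steady-state error to a unit step: e_ss = 1/(1+K_pos) = 1/6.36 = 0.157.

0.157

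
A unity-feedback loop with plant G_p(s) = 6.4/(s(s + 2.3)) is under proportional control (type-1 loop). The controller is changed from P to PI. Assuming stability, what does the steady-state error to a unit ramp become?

0

The integrator raises the loop to type 2, so K_v → ∞ and e_ss to a ramp is zero.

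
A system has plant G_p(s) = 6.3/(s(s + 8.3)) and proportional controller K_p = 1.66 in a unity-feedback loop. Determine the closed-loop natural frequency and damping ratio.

The closed-loop denominator is s(s+8.3) + 1.66·6.3 = s² + 8.3s + 10.46.
Matching s² + 2ζω_n s + ω_n²: ω_n = √10.46 = 3.234 rad/s and 2ζω_n = 8.3, so ζ = 8.3/(2·3.234) = 1.28.

ω_n = 3.23 rad/s, ζ = 1.28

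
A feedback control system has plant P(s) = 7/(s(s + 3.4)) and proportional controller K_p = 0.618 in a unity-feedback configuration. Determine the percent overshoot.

Closed-loop characteristic equation: s² + 3.4s + 4.326 = 0, so ω_n = 2.08 rad/s and ζ = 3.4/(2·2.08) = 0.8173.
%OS = 100·exp(−πζ/√(1−ζ²)) = 100·exp(−π·0.8173/√0.3319) = 1.16%.

1.16%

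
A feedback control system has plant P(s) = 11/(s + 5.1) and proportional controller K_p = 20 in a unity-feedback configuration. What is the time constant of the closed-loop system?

Closed-loop transfer function: T(s) = K_p·P(s)/(1 + K_p·P(s)) = 220/(s + 5.1 + 220) = 220/(s + 225.1).
Time constant τ = 1/225.1 = 0.00444 s.

τ = 0.00444 s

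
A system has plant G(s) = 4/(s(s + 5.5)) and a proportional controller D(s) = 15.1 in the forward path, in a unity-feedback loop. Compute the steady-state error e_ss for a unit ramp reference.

The loop has one pole at the origin (type 1). Velocity error constant K_v = lim_{s→0} s·D(s)G(s) = 15.1·4/5.5 = 10.98.
Steady-state error to a unit ramp: e_ss = 1/K_v = 0.0911.

0.0911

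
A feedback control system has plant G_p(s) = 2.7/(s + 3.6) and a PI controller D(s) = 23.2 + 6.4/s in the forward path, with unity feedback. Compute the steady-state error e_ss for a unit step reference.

The open loop D(s)G_p(s) has a pole at the origin (type 1), so the static position error constant is infinite and e_ss = 1/(1+∞) = 0.

0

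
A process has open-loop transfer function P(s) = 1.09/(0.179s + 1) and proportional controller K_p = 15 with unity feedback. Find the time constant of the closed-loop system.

τ = 0.0103 s

Closed loop: T(s) = K_p·P/(1+K_p·P) = 16.35/(0.179s + 1 + 16.35), with pole at s = −(1 + 16.35)/0.179 = −96.93.
Closed-loop time constant τ = 1/96.93 = 0.0103 s.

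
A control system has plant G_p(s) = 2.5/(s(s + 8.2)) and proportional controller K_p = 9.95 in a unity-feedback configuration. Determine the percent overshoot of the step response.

1.07%

The closed-loop denominator s² + 8.2s + 24.88 gives ω_n = √24.88 = 4.987 and ζ = 8.2/(2ω_n) = 0.8221.
%OS = 100·exp(−πζ/√(1−ζ²)) = 100·exp(−π·0.8221/√0.3242) = 1.07%.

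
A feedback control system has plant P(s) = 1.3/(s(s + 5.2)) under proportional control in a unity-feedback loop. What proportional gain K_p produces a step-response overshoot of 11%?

From %OS = 100·exp(−πζ/√(1−ζ²)) = 11%, ζ = −ln(0.11)/√(π²+ln²(0.11)) = 0.5749.
Characteristic equation s² + 5.2s + 1.3K_p = 0 gives ζ = 5.2/(2√(1.3K_p)).
Setting ζ = 0.5749: √(1.3K_p) = 5.2/(2·0.5749) = 4.523, so K_p = 20.45/1.3 = 15.7.

K_p = 15.7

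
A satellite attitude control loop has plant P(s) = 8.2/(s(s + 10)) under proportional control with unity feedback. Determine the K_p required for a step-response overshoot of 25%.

From %OS = 100·exp(−πζ/√(1−ζ²)) = 25%, ζ = −ln(0.25)/√(π²+ln²(0.25)) = 0.4037.
Characteristic equation s² + 10s + 8.2K_p = 0 gives ζ = 10/(2√(8.2K_p)).
Setting ζ = 0.4037: √(8.2K_p) = 10/(2·0.4037) = 12.39, so K_p = 153.4/8.2 = 18.7.

K_p = 18.7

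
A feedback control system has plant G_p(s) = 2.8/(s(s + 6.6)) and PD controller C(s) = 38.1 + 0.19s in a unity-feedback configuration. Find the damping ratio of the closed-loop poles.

Forward path: (38.1 + 0.19s)·2.8/(s(s+6.6)). The closed-loop characteristic equation is s² + (6.6 + 2.8·0.19)s + 2.8·38.1 = 0.
That is s² + 7.132s + 106.7 = 0, so ω_n = 10.33 rad/s and ζ = 7.132/(2·10.33) = 0.3453.

ζ = 0.345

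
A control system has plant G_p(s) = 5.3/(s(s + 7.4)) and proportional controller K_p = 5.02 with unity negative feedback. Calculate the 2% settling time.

The closed-loop denominator s² + 7.4s + 26.61 gives ω_n = √26.61 = 5.158 and ζ = 7.4/(2ω_n) = 0.7173.
2% settling time T_s ≈ 4/(ζω_n) = 4/3.7 = 1.08 s.

T_s ≈ 1.08 s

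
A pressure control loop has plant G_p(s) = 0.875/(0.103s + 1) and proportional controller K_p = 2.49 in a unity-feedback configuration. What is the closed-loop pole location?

s = -30.86

Closed loop: T(s) = K_p·G_p/(1+K_p·G_p) = 2.179/(0.103s + 1 + 2.179), with pole at s = −(1 + 2.179)/0.103 = −30.86.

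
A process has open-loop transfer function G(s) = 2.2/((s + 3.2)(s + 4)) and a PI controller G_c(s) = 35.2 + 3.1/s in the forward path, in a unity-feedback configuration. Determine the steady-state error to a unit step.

The open loop G_c(s)G(s) has a pole at the origin (type 1), so the static position error constant is infinite and e_ss = 1/(1+∞) = 0.

0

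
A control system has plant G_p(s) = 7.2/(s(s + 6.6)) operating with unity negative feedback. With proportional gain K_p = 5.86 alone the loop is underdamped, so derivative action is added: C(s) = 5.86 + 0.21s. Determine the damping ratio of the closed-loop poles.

Forward path: (5.86 + 0.21s)·7.2/(s(s+6.6)). The closed-loop characteristic equation is s² + (6.6 + 7.2·0.21)s + 7.2·5.86 = 0.
That is s² + 8.112s + 42.19 = 0, so ω_n = 6.496 rad/s and ζ = 8.112/(2·6.496) = 0.6244.

ζ = 0.624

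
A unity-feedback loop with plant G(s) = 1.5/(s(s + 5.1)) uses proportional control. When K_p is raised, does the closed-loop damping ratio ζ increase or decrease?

decrease

ζ = 5.1/(2√(1.5K_p)); increasing K_p raises the denominator, so ζ falls.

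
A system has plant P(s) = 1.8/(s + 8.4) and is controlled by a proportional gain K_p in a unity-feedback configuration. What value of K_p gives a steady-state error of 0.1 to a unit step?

K_p = 42

The loop is type 0, so e_ss(step) = 1/(1 + K_pos) with K_pos = K_p·P(0).
P(0) = 0.2143. Require 1/(1 + K_p·0.2143) = 0.1, so 1 + 0.2143·K_p = 10.
K_p = (10 − 1)/0.2143 = 42.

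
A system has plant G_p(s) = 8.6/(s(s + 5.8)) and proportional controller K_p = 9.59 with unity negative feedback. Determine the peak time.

T_p = 0.365 s

The closed-loop denominator s² + 5.8s + 82.47 gives ω_n = √82.47 = 9.082 and ζ = 5.8/(2ω_n) = 0.3193.
Damped frequency ω_d = ω_n√(1−ζ²) = 8.606 rad/s, so peak time T_p = π/ω_d = 0.365 s.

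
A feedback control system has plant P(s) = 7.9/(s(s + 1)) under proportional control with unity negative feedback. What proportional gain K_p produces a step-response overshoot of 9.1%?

K_p = 0.086

From %OS = 100·exp(−πζ/√(1−ζ²)) = 9.1%, ζ = −ln(0.091)/√(π²+ln²(0.091)) = 0.6066.
Characteristic equation s² + 1s + 7.9K_p = 0 gives ζ = 1/(2√(7.9K_p)).
Setting ζ = 0.6066: √(7.9K_p) = 1/(2·0.6066) = 0.8243, so K_p = 0.6795/7.9 = 0.086.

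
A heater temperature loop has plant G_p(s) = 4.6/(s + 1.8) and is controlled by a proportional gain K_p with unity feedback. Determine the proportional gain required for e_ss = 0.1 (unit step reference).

K_p = 3.52

For a type-0 loop with proportional control, e_ss = 1/(1 + K_p·G_p(0)).
G_p(0) = 2.556. Require 1/(1 + K_p·2.556) = 0.1, so 1 + 2.556·K_p = 10.
K_p = (10 − 1)/2.556 = 3.52.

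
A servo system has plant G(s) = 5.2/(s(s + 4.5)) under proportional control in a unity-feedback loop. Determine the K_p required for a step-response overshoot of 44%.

From %OS = 100·exp(−πζ/√(1−ζ²)) = 44%, ζ = −ln(0.44)/√(π²+ln²(0.44)) = 0.2528.
Characteristic equation s² + 4.5s + 5.2K_p = 0 gives ζ = 4.5/(2√(5.2K_p)).
Setting ζ = 0.2528: √(5.2K_p) = 4.5/(2·0.2528) = 8.899, so K_p = 79.19/5.2 = 15.2.

K_p = 15.2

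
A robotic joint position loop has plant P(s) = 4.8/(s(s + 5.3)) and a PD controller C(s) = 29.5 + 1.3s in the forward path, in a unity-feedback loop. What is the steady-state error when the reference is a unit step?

The open loop C(s)P(s) has a pole at the origin (type 1), so the static position error constant is infinite and e_ss = 1/(1+∞) = 0.

0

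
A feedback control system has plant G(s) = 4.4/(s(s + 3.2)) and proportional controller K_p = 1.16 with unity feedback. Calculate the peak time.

From 1 + K_pG(s) = 0: s² + 3.2s + 5.104 = 0 ⇒ ω_n = 2.259, ζ = 0.7082.
Damped frequency ω_d = ω_n√(1−ζ²) = 1.595 rad/s, so peak time T_p = π/ω_d = 1.97 s.

T_p = 1.97 s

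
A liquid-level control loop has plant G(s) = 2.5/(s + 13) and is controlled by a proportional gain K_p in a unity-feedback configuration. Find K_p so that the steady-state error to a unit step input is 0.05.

K_p = 98.8

Steady-state error for a unit step on this type-0 loop is 1/(1 + K_p·G(0)).
G(0) = 0.1923. Require 1/(1 + K_p·0.1923) = 0.05, so 1 + 0.1923·K_p = 20.
K_p = (20 − 1)/0.1923 = 98.8.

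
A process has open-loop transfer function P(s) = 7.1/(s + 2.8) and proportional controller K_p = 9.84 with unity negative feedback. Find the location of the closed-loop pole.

Closed-loop transfer function: T(s) = K_p·P(s)/(1 + K_p·P(s)) = 69.86/(s + 2.8 + 69.86) = 69.86/(s + 72.66).
The closed-loop pole is at s = −72.66.

s = -72.66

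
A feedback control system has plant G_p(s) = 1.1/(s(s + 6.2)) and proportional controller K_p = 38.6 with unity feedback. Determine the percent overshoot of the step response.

18.3%

The closed-loop denominator s² + 6.2s + 42.46 gives ω_n = √42.46 = 6.516 and ζ = 6.2/(2ω_n) = 0.4757.
%OS = 100·exp(−πζ/√(1−ζ²)) = 100·exp(−π·0.4757/√0.7737) = 18.3%.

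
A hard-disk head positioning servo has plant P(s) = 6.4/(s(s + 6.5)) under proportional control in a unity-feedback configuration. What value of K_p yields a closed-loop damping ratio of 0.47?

Closed-loop characteristic equation: s² + 6.5s + K_p·6.4 = 0.
So ω_n = √(6.4K_p) and 2ζω_n = 6.5, giving ζ = 6.5/(2√(6.4K_p)).
Setting ζ = 0.47: √(6.4K_p) = 6.5/(2·0.47) = 6.915, so K_p = 47.82/6.4 = 7.47.

K_p = 7.47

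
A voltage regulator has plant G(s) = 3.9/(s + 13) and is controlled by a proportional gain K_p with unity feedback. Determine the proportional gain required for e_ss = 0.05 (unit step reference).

Steady-state error for a unit step on this type-0 loop is 1/(1 + K_p·G(0)).
G(0) = 0.3. Require 1/(1 + K_p·0.3) = 0.05, so 1 + 0.3·K_p = 20.
K_p = (20 − 1)/0.3 = 63.3.

K_p = 63.3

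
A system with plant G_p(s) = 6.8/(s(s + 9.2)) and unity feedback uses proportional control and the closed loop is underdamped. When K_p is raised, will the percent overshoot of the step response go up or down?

Characteristic equation s² + 9.2s + K_p·6.8 = 0: raising K_p raises ω_n while 2ζω_n = 9.2 is fixed, so ζ falls and overshoot grows.

increase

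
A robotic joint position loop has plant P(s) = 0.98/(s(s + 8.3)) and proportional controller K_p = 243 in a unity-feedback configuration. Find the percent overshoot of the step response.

Closed-loop characteristic equation: s² + 8.3s + 238.1 = 0, so ω_n = 15.43 rad/s and ζ = 8.3/(2·15.43) = 0.2689.
%OS = 100·exp(−πζ/√(1−ζ²)) = 100·exp(−π·0.2689/√0.9277) = 41.6%.

41.6%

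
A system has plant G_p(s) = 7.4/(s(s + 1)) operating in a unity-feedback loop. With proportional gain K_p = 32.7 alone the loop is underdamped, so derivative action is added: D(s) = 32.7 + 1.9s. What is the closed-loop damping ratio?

ζ = 0.484

Forward path: (32.7 + 1.9s)·7.4/(s(s+1)). The closed-loop characteristic equation is s² + (1 + 7.4·1.9)s + 7.4·32.7 = 0.
That is s² + 15.06s + 242 = 0, so ω_n = 15.56 rad/s and ζ = 15.06/(2·15.56) = 0.4841.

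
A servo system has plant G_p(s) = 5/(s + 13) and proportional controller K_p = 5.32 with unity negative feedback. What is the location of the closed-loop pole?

Closed-loop transfer function: T(s) = K_p·G_p(s)/(1 + K_p·G_p(s)) = 26.6/(s + 13 + 26.6) = 26.6/(s + 39.6).
The closed-loop pole is at s = −39.6.

s = -39.6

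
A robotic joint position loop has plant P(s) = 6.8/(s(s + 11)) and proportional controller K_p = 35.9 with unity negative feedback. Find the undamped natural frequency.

With unity feedback the closed-loop characteristic equation is s² + 11s + 35.9·6.8 = s² + 11s + 244.1 = 0.
Matching s² + 2ζω_n s + ω_n²: ω_n = √244.1 = 15.62 rad/s and 2ζω_n = 11, so ζ = 11/(2·15.62) = 0.352.

ω_n = 15.6 rad/s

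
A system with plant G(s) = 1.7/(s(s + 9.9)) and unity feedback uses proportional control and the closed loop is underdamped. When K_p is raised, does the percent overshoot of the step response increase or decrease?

Characteristic equation s² + 9.9s + K_p·1.7 = 0: raising K_p raises ω_n while 2ζω_n = 9.9 is fixed, so ζ falls and overshoot grows.

increase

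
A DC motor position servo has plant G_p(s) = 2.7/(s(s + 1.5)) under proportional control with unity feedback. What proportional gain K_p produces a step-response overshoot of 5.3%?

From %OS = 100·exp(−πζ/√(1−ζ²)) = 5.3%, ζ = −ln(0.053)/√(π²+ln²(0.053)) = 0.683.
Characteristic equation s² + 1.5s + 2.7K_p = 0 gives ζ = 1.5/(2√(2.7K_p)).
Setting ζ = 0.683: √(2.7K_p) = 1.5/(2·0.683) = 1.098, so K_p = 1.206/2.7 = 0.447.

K_p = 0.447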